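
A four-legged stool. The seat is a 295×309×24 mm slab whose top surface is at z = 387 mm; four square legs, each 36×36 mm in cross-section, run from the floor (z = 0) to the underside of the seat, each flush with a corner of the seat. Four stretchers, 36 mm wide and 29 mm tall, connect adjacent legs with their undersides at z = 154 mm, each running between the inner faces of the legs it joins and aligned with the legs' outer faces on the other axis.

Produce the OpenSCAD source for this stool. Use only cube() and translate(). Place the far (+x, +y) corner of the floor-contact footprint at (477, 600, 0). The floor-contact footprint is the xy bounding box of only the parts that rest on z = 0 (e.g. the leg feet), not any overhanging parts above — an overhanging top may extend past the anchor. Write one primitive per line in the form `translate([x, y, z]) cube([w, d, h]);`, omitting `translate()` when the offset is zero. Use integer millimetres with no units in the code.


// leg_h = 387 - 24 = 363
// stretcher span = 295 - 2*36 = 223
translate([182, 291, 363]) cube([295, 309, 24]);
translate([182, 291, 0]) cube([36, 36, 363]);
translate([441, 291, 0]) cube([36, 36, 363]);
translate([182, 564, 0]) cube([36, 36, 363]);
translate([441, 564, 0]) cube([36, 36, 363]);
translate([218, 291, 154]) cube([223, 36, 29]);
translate([218, 564, 154]) cube([223, 36, 29]);
translate([182, 327, 154]) cube([36, 237, 29]);
translate([441, 327, 154]) cube([36, 237, 29]);


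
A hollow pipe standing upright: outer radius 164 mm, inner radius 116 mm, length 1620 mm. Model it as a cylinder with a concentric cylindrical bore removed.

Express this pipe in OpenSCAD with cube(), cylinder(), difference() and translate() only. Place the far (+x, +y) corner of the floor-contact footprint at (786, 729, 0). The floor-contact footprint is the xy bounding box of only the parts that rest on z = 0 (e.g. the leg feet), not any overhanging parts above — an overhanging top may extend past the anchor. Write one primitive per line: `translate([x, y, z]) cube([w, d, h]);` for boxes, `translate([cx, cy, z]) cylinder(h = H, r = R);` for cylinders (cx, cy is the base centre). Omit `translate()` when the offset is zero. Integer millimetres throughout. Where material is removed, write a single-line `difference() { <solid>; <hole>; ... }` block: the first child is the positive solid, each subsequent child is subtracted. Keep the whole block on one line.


difference() { translate([622, 565, 0]) cylinder(h = 1620, r = 164); translate([622, 565, 0]) cylinder(h = 1620, r = 116); }


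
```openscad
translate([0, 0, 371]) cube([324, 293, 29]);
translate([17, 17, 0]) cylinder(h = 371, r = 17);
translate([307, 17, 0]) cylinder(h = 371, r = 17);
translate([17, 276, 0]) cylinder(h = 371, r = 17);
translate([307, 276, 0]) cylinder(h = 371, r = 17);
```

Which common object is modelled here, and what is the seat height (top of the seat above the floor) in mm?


A stool. The seat height is 400 mm.

A 324×293×29 slab at z = 371 on four corner cylinders — a stool. The seat top is 371 + 29 = 400 mm.


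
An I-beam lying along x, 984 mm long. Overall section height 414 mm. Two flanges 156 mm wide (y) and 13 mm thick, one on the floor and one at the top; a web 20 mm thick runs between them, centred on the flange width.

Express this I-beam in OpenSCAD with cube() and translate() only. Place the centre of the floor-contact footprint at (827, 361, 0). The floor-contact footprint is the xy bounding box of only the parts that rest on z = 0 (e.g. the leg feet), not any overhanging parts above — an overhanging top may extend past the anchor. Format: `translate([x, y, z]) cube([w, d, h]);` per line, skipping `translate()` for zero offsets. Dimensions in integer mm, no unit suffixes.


translate([335, 283, 0]) cube([984, 156, 13]);
translate([335, 351, 13]) cube([984, 20, 388]);
translate([335, 283, 401]) cube([984, 156, 13]);


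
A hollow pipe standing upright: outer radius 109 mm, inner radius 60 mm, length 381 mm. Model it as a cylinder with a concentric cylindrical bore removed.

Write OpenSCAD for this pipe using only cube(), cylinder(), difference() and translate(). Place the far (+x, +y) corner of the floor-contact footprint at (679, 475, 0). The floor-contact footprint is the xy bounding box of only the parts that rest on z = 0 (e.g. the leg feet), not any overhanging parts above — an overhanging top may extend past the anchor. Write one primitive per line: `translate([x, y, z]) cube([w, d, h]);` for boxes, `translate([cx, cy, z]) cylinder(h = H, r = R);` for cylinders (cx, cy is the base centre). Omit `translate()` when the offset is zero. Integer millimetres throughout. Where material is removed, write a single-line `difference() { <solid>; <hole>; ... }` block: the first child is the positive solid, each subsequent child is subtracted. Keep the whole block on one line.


difference() { translate([570, 366, 0]) cylinder(h = 381, r = 109); translate([570, 366, 0]) cylinder(h = 381, r = 60); }


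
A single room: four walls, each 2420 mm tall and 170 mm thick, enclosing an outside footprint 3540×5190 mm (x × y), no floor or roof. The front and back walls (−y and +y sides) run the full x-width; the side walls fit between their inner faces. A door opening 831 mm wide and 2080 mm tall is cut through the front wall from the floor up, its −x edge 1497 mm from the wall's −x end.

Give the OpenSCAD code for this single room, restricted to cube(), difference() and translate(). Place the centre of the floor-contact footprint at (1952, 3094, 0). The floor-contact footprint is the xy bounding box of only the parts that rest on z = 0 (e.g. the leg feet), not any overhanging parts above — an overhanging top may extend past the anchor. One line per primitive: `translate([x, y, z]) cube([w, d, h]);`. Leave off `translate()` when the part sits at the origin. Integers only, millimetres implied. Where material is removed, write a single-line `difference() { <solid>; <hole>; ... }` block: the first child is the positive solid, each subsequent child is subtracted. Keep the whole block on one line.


difference() { translate([182, 499, 0]) cube([3540, 170, 2420]); translate([1679, 499, 0]) cube([831, 170, 2080]); }
translate([182, 5519, 0]) cube([3540, 170, 2420]);
translate([182, 669, 0]) cube([170, 4850, 2420]);
translate([3552, 669, 0]) cube([170, 4850, 2420]);


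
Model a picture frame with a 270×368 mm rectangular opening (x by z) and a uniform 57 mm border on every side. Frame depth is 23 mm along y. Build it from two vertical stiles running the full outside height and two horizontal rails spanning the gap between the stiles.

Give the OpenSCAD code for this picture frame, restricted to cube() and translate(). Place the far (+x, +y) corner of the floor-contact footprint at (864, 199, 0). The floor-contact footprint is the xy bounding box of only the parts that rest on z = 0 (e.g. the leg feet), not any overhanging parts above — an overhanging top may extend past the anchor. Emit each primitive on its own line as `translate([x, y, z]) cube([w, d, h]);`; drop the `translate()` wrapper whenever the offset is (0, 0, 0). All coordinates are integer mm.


translate([480, 176, 0]) cube([57, 23, 482]);
translate([807, 176, 0]) cube([57, 23, 482]);
translate([537, 176, 0]) cube([270, 23, 57]);
translate([537, 176, 425]) cube([270, 23, 57]);


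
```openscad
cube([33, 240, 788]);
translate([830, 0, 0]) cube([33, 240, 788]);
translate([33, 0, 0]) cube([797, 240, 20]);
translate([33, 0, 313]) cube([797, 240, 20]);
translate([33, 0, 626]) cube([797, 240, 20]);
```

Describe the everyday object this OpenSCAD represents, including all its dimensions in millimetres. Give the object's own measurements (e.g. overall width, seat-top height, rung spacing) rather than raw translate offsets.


An open bookshelf. Two side panels, each 33 mm thick, 240 mm deep and 788 mm tall, stand 863 mm apart (outside-to-outside). Between them sit 3 shelves, each 20 mm thick and 240 mm deep, spanning the full gap between the sides. The bottom shelf rests on the floor (its underside at z = 0) and the clear gap between one shelf's top and the next shelf's underside is 293 mm.


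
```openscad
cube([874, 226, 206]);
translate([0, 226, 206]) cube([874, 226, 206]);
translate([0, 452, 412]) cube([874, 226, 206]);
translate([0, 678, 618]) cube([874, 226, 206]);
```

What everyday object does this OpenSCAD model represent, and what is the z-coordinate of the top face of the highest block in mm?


A staircase. The total rise is 824 mm.

4 identical blocks, each offset up and back from the previous — a staircase. Each step is 206 mm tall and there are 4 of them, so the total rise is 4 × 206 = 824 mm.


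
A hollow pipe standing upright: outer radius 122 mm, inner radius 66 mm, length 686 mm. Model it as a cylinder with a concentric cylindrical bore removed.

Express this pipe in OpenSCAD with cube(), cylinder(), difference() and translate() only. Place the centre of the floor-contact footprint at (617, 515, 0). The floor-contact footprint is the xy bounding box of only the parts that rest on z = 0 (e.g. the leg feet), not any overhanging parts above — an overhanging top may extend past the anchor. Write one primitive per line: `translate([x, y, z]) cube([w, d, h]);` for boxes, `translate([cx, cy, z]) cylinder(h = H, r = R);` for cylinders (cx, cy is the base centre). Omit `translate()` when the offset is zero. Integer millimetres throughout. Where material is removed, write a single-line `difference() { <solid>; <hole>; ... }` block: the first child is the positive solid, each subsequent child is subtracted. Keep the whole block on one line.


difference() { translate([617, 515, 0]) cylinder(h = 686, r = 122); translate([617, 515, 0]) cylinder(h = 686, r = 66); }


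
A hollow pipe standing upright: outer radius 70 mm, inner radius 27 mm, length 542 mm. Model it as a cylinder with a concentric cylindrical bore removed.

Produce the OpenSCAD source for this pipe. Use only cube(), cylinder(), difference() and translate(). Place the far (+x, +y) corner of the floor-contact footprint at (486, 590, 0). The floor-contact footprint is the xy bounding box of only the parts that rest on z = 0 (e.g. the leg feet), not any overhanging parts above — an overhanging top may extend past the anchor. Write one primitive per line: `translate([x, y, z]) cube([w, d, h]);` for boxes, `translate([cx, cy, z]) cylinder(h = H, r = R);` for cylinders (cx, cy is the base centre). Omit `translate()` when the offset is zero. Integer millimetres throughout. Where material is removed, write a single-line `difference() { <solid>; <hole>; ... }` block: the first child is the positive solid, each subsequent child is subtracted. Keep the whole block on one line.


difference() { translate([416, 520, 0]) cylinder(h = 542, r = 70); translate([416, 520, 0]) cylinder(h = 542, r = 27); }


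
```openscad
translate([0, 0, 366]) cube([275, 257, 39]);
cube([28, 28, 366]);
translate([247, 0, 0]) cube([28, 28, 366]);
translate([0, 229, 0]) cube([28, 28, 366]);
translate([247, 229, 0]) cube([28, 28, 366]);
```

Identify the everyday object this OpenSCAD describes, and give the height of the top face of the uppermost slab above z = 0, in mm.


A stool. The seat height is 405 mm.

A 275×257×39 slab at z = 366 on four corner posts — a stool. The seat top is 366 + 39 = 405 mm.


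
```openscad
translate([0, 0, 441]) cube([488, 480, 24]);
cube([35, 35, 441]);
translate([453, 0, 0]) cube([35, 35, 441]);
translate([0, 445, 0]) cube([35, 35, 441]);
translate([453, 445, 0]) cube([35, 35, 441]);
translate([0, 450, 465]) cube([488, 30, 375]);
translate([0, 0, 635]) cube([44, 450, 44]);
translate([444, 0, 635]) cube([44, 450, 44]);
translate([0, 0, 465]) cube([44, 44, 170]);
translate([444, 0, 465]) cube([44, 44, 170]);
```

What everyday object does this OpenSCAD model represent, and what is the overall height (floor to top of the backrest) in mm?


A chair. The overall height is 840 mm.

A slab on four corner posts with a tall panel at the back — a chair. The seat slab sits at z = 441 with thickness 24, and the 375 mm backrest starts at the seat top, so the overall height is 441 + 24 + 375 = 840 mm.


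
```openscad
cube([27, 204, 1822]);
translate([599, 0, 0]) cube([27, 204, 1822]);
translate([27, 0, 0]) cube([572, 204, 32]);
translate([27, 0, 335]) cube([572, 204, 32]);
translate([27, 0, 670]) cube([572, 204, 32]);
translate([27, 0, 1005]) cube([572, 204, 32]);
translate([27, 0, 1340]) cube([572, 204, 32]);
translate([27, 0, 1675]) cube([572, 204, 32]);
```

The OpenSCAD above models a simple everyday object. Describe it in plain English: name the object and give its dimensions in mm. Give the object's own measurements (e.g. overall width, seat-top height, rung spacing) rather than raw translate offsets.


An open bookshelf. Two side panels, each 27 mm thick, 204 mm deep and 1822 mm tall, stand 626 mm apart (outside-to-outside). Between them sit 6 shelves, each 32 mm thick and 204 mm deep, spanning the full gap between the sides. The bottom shelf rests on the floor (its underside at z = 0) and the clear gap between one shelf's top and the next shelf's underside is 303 mm.


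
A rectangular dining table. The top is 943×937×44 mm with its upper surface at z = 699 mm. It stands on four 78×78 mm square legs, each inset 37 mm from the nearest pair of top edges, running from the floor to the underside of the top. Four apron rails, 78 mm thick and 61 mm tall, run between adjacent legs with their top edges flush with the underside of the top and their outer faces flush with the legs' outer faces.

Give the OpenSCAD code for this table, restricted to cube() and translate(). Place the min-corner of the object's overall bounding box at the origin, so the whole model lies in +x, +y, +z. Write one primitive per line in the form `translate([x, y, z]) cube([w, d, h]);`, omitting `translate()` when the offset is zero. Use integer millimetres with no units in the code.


translate([0, 0, 655]) cube([943, 937, 44]);
translate([37, 37, 0]) cube([78, 78, 655]);
translate([828, 37, 0]) cube([78, 78, 655]);
translate([37, 822, 0]) cube([78, 78, 655]);
translate([828, 822, 0]) cube([78, 78, 655]);
translate([115, 37, 594]) cube([713, 78, 61]);
translate([115, 822, 594]) cube([713, 78, 61]);
translate([37, 115, 594]) cube([78, 707, 61]);
translate([828, 115, 594]) cube([78, 707, 61]);


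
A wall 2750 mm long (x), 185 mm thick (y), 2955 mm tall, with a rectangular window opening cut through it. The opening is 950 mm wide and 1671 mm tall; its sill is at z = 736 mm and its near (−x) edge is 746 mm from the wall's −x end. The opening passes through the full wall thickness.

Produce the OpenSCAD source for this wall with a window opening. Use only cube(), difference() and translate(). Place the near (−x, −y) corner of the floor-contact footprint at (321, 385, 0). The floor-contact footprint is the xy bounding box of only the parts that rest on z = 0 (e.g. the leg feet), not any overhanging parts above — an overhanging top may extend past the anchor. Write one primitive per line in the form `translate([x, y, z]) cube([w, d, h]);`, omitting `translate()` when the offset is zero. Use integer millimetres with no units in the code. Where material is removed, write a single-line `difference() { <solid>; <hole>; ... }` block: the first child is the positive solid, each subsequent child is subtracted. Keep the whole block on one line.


difference() { translate([321, 385, 0]) cube([2750, 185, 2955]); translate([1067, 385, 736]) cube([950, 185, 1671]); }


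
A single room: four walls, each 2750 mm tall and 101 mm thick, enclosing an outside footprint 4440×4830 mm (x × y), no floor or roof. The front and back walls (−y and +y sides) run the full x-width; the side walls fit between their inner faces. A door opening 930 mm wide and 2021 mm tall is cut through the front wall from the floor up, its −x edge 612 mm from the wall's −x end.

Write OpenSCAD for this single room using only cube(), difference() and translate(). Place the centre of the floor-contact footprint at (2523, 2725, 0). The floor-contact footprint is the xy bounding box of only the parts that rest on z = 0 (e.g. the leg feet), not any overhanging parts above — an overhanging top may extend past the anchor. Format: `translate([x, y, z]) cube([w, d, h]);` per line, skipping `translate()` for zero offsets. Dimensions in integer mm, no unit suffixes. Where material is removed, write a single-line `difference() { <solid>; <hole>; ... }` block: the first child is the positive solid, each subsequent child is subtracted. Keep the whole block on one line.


difference() { translate([303, 310, 0]) cube([4440, 101, 2750]); translate([915, 310, 0]) cube([930, 101, 2021]); }
translate([303, 5039, 0]) cube([4440, 101, 2750]);
translate([303, 411, 0]) cube([101, 4628, 2750]);
translate([4642, 411, 0]) cube([101, 4628, 2750]);


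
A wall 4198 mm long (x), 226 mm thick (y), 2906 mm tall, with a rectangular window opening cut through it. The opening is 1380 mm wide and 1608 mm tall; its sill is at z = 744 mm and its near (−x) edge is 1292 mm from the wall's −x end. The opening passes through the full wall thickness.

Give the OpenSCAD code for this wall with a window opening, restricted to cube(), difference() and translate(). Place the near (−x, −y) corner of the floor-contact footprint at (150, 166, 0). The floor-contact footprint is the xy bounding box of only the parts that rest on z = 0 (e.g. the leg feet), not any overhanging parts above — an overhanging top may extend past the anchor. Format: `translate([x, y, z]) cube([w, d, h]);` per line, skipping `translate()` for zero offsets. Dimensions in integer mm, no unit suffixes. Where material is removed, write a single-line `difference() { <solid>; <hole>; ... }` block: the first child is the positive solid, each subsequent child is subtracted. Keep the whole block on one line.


difference() { translate([150, 166, 0]) cube([4198, 226, 2906]); translate([1442, 166, 744]) cube([1380, 226, 1608]); }


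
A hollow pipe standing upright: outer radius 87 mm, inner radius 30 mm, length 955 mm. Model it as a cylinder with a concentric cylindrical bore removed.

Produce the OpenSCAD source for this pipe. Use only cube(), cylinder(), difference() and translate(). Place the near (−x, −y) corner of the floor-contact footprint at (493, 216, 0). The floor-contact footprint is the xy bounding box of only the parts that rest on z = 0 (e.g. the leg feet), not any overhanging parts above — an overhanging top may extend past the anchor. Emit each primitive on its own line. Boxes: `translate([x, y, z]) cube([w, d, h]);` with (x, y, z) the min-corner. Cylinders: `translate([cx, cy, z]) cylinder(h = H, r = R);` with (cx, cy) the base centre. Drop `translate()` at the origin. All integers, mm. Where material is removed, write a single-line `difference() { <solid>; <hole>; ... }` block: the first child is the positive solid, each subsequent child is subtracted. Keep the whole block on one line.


difference() { translate([580, 303, 0]) cylinder(h = 955, r = 87); translate([580, 303, 0]) cylinder(h = 955, r = 30); }


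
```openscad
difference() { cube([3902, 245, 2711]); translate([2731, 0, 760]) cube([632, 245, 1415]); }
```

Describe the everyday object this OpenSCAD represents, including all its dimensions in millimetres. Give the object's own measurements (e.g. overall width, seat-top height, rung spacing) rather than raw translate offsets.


A wall 3902 mm long (x), 245 mm thick (y), 2711 mm tall, with a rectangular window opening cut through it. The opening is 632 mm wide and 1415 mm tall; its sill is at z = 760 mm and its near (−x) edge is 2731 mm from the wall's −x end. The opening passes through the full wall thickness.


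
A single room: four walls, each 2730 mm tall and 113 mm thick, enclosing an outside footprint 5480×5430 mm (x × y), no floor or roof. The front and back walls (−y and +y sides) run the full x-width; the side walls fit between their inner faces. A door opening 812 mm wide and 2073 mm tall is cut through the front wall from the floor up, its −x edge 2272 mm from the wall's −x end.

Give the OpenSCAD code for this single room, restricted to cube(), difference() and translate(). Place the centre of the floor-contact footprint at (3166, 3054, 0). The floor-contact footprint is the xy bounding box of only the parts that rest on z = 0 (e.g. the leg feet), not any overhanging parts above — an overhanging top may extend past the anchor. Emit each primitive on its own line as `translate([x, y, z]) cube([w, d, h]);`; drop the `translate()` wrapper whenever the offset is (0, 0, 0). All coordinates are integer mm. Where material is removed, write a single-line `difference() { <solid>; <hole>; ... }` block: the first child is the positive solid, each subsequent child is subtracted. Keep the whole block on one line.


difference() { translate([426, 339, 0]) cube([5480, 113, 2730]); translate([2698, 339, 0]) cube([812, 113, 2073]); }
translate([426, 5656, 0]) cube([5480, 113, 2730]);
translate([426, 452, 0]) cube([113, 5204, 2730]);
translate([5793, 452, 0]) cube([113, 5204, 2730]);


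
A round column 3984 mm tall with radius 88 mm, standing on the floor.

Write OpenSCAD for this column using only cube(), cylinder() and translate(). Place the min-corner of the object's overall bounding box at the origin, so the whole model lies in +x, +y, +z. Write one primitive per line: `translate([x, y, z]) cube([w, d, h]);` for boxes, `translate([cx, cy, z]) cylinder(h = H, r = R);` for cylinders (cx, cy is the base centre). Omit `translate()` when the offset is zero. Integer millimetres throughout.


translate([88, 88, 0]) cylinder(h = 3984, r = 88);


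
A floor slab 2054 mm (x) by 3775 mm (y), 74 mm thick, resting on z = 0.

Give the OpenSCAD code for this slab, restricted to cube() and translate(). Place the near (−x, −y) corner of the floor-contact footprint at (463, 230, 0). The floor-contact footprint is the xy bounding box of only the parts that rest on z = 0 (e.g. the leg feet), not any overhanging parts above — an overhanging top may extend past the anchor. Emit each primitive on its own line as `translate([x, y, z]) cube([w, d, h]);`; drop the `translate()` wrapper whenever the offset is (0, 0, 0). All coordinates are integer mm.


translate([463, 230, 0]) cube([2054, 3775, 74]);


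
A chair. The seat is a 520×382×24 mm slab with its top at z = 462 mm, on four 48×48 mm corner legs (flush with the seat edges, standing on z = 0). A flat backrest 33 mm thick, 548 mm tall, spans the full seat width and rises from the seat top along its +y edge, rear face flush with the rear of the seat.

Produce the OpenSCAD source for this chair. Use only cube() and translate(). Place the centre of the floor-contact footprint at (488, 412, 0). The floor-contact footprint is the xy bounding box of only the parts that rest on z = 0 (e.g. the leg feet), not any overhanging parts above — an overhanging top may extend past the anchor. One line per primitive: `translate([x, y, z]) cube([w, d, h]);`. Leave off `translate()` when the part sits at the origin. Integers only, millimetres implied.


translate([228, 221, 438]) cube([520, 382, 24]);
translate([228, 221, 0]) cube([48, 48, 438]);
translate([700, 221, 0]) cube([48, 48, 438]);
translate([228, 555, 0]) cube([48, 48, 438]);
translate([700, 555, 0]) cube([48, 48, 438]);
translate([228, 570, 462]) cube([520, 33, 548]);


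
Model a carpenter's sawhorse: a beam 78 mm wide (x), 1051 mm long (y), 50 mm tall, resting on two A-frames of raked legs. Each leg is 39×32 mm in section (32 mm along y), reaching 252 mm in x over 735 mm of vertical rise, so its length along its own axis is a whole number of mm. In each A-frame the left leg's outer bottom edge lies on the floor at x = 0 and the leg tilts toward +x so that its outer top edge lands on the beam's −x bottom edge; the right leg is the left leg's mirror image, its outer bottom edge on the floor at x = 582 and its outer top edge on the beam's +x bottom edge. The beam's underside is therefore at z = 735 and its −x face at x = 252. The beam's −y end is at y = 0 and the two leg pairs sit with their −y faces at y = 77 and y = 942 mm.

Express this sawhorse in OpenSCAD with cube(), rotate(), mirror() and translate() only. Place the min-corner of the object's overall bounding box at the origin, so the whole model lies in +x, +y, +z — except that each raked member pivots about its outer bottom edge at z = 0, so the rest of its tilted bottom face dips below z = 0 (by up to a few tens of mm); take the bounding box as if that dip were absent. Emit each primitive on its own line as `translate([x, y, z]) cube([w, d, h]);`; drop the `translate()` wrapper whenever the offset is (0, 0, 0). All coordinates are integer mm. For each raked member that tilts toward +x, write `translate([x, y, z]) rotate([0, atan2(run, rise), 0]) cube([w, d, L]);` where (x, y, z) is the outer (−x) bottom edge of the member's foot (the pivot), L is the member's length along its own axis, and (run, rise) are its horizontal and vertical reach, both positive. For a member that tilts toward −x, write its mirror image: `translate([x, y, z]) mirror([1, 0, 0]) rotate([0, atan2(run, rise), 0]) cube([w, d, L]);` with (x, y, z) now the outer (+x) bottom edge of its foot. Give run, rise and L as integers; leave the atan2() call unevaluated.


translate([252, 0, 735]) cube([78, 1051, 50]);
translate([0, 77, 0]) rotate([0, atan2(252, 735), 0]) cube([39, 32, 777]);
translate([582, 77, 0]) mirror([1, 0, 0]) rotate([0, atan2(252, 735), 0]) cube([39, 32, 777]);
translate([0, 942, 0]) rotate([0, atan2(252, 735), 0]) cube([39, 32, 777]);
translate([582, 942, 0]) mirror([1, 0, 0]) rotate([0, atan2(252, 735), 0]) cube([39, 32, 777]);


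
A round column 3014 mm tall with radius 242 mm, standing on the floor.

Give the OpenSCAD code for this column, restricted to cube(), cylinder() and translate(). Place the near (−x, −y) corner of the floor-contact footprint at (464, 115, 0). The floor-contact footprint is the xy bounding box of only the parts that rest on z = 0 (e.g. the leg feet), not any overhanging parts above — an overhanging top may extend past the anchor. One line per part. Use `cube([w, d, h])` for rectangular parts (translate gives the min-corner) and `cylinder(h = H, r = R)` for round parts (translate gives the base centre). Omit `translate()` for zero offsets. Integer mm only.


translate([706, 357, 0]) cylinder(h = 3014, r = 242);


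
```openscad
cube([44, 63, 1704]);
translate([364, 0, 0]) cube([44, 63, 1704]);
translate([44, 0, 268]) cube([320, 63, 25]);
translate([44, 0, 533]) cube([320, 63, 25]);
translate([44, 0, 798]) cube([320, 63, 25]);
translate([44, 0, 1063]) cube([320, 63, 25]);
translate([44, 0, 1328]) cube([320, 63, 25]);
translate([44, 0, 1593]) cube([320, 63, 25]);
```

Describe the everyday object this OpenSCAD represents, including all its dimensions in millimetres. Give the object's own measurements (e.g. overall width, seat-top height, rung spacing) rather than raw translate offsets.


A straight ladder. Two 44×63 mm vertical rails, 1704 mm tall, stand 408 mm apart (outside-to-outside) with their front faces coplanar on the −y side. 6 rungs, each 63 mm deep and 25 mm tall, span between the inner faces of the rails, front faces flush with the rails. The lowest rung's underside is at z = 268 mm and rungs are spaced 265 mm apart (underside to underside).


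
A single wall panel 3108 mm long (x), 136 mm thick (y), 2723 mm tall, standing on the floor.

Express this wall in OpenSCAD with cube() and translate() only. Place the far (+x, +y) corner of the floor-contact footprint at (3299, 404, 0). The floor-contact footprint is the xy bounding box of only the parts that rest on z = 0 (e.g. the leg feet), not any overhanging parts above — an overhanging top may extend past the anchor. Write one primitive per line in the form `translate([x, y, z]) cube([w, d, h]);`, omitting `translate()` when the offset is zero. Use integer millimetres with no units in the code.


translate([191, 268, 0]) cube([3108, 136, 2723]);


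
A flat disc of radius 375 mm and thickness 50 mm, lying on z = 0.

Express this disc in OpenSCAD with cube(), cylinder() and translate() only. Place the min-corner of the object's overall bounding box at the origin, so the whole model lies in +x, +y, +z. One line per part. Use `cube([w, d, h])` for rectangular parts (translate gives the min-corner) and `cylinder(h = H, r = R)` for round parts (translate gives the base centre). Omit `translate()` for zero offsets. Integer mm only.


translate([375, 375, 0]) cylinder(h = 50, r = 375);


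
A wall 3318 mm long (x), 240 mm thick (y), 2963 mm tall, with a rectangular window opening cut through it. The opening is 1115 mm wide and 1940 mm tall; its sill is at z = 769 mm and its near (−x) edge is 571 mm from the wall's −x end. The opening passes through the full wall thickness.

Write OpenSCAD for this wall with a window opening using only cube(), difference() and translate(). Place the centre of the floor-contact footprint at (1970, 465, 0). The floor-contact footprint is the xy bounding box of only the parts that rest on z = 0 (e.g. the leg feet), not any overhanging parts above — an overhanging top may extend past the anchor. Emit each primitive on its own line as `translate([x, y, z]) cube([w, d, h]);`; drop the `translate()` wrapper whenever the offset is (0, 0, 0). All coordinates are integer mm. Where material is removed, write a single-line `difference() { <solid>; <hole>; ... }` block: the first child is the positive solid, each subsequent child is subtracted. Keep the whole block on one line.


difference() { translate([311, 345, 0]) cube([3318, 240, 2963]); translate([882, 345, 769]) cube([1115, 240, 1940]); }


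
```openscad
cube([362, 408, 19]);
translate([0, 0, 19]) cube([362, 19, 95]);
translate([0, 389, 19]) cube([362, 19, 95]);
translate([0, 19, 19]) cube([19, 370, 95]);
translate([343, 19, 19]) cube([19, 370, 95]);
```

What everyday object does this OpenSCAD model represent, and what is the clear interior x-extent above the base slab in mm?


An open box. The internal width is 324 mm.

A 362×408 base slab with four walls standing on it — an open box. The base is 362 mm wide and the walls are 19 mm thick, so the internal width is 362 − 2 × 19 = 324 mm.


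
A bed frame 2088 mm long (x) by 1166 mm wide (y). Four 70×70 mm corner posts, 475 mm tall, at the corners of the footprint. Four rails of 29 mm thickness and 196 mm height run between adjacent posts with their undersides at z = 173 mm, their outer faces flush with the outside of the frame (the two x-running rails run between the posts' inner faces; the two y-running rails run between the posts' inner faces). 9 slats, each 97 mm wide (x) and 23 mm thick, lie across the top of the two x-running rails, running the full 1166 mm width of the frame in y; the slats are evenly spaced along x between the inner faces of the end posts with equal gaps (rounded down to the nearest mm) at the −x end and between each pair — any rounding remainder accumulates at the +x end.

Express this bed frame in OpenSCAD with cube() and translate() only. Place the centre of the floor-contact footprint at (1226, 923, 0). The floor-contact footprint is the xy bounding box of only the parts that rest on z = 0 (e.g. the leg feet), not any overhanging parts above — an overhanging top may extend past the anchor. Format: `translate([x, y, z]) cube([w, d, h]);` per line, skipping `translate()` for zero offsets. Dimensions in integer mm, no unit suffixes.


translate([182, 340, 0]) cube([70, 70, 475]);
translate([182, 1436, 0]) cube([70, 70, 475]);
translate([2200, 340, 0]) cube([70, 70, 475]);
translate([2200, 1436, 0]) cube([70, 70, 475]);
translate([252, 340, 173]) cube([1948, 29, 196]);
translate([252, 1477, 173]) cube([1948, 29, 196]);
translate([182, 410, 173]) cube([29, 1026, 196]);
translate([2241, 410, 173]) cube([29, 1026, 196]);
translate([359, 340, 369]) cube([97, 1166, 23]);
translate([563, 340, 369]) cube([97, 1166, 23]);
translate([767, 340, 369]) cube([97, 1166, 23]);
translate([971, 340, 369]) cube([97, 1166, 23]);
translate([1175, 340, 369]) cube([97, 1166, 23]);
translate([1379, 340, 369]) cube([97, 1166, 23]);
translate([1583, 340, 369]) cube([97, 1166, 23]);
translate([1787, 340, 369]) cube([97, 1166, 23]);
translate([1991, 340, 369]) cube([97, 1166, 23]);


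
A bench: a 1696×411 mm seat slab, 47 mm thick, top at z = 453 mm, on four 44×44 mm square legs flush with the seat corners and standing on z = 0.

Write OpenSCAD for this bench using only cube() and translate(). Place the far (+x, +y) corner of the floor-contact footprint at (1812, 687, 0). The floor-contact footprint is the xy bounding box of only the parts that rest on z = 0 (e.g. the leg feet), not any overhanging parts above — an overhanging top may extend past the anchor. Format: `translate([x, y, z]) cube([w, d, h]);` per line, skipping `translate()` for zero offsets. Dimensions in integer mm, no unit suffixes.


// leg_h = 453 − 47 = 406
translate([116, 276, 406]) cube([1696, 411, 47]);
translate([116, 276, 0]) cube([44, 44, 406]);
translate([116, 643, 0]) cube([44, 44, 406]);
translate([1768, 276, 0]) cube([44, 44, 406]);
translate([1768, 643, 0]) cube([44, 44, 406]);


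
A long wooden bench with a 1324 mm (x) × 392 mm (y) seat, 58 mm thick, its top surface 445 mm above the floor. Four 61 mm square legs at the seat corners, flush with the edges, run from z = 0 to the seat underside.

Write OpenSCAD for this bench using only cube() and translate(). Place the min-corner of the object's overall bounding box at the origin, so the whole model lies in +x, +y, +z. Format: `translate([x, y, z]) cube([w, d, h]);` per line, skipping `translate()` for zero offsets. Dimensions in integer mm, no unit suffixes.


// leg_h = 445 − 58 = 387
translate([0, 0, 387]) cube([1324, 392, 58]);
cube([61, 61, 387]);
translate([0, 331, 0]) cube([61, 61, 387]);
translate([1263, 0, 0]) cube([61, 61, 387]);
translate([1263, 331, 0]) cube([61, 61, 387]);


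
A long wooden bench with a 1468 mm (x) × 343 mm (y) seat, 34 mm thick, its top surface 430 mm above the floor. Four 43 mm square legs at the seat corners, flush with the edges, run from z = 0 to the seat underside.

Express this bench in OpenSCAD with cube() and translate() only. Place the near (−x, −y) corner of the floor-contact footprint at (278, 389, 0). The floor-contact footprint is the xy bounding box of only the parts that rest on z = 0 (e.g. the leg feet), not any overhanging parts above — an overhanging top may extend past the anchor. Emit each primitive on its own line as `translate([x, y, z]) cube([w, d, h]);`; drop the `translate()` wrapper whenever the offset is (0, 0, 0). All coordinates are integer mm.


translate([278, 389, 396]) cube([1468, 343, 34]);
translate([278, 389, 0]) cube([43, 43, 396]);
translate([278, 689, 0]) cube([43, 43, 396]);
translate([1703, 389, 0]) cube([43, 43, 396]);
translate([1703, 689, 0]) cube([43, 43, 396]);


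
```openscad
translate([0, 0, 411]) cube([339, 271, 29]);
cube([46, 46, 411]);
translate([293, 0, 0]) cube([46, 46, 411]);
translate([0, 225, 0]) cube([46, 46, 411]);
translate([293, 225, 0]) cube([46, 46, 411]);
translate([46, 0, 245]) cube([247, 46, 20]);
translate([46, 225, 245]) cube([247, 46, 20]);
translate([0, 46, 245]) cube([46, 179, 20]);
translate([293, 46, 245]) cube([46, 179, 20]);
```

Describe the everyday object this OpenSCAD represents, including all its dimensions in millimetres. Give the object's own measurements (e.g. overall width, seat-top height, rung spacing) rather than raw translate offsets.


A four-legged stool. The seat is a 339×271×29 mm slab whose top surface is at z = 440 mm; four square legs, each 46×46 mm in cross-section, run from the floor (z = 0) to the underside of the seat, each flush with a corner of the seat. Four stretchers, 46 mm wide and 20 mm tall, connect adjacent legs with their undersides at z = 245 mm, each running between the inner faces of the legs it joins and aligned with the legs' outer faces on the other axis.


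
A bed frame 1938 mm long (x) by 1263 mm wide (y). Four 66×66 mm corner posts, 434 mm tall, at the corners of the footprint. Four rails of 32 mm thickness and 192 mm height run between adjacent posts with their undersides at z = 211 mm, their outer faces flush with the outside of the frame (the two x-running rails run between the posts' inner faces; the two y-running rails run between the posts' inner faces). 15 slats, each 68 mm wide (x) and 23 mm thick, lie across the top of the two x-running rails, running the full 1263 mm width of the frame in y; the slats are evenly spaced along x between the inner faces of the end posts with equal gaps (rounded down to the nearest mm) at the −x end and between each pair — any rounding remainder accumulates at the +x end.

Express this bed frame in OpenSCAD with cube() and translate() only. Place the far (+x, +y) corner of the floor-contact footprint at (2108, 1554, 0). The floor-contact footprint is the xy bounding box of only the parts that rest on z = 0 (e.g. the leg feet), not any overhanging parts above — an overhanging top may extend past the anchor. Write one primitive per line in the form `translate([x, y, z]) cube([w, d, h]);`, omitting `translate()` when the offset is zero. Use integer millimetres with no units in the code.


translate([170, 291, 0]) cube([66, 66, 434]);
translate([170, 1488, 0]) cube([66, 66, 434]);
translate([2042, 291, 0]) cube([66, 66, 434]);
translate([2042, 1488, 0]) cube([66, 66, 434]);
translate([236, 291, 211]) cube([1806, 32, 192]);
translate([236, 1522, 211]) cube([1806, 32, 192]);
translate([170, 357, 211]) cube([32, 1131, 192]);
translate([2076, 357, 211]) cube([32, 1131, 192]);
translate([285, 291, 403]) cube([68, 1263, 23]);
translate([402, 291, 403]) cube([68, 1263, 23]);
translate([519, 291, 403]) cube([68, 1263, 23]);
translate([636, 291, 403]) cube([68, 1263, 23]);
translate([753, 291, 403]) cube([68, 1263, 23]);
translate([870, 291, 403]) cube([68, 1263, 23]);
translate([987, 291, 403]) cube([68, 1263, 23]);
translate([1104, 291, 403]) cube([68, 1263, 23]);
translate([1221, 291, 403]) cube([68, 1263, 23]);
translate([1338, 291, 403]) cube([68, 1263, 23]);
translate([1455, 291, 403]) cube([68, 1263, 23]);
translate([1572, 291, 403]) cube([68, 1263, 23]);
translate([1689, 291, 403]) cube([68, 1263, 23]);
translate([1806, 291, 403]) cube([68, 1263, 23]);
translate([1923, 291, 403]) cube([68, 1263, 23]);


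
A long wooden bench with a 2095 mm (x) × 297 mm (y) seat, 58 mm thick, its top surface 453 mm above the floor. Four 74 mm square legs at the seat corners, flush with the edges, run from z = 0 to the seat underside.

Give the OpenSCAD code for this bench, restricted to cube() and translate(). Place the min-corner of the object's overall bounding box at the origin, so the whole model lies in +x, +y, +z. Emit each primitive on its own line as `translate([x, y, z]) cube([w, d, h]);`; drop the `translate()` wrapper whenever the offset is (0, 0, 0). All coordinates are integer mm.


// leg_h = 453 − 58 = 395
translate([0, 0, 395]) cube([2095, 297, 58]);
cube([74, 74, 395]);
translate([0, 223, 0]) cube([74, 74, 395]);
translate([2021, 0, 0]) cube([74, 74, 395]);
translate([2021, 223, 0]) cube([74, 74, 395]);


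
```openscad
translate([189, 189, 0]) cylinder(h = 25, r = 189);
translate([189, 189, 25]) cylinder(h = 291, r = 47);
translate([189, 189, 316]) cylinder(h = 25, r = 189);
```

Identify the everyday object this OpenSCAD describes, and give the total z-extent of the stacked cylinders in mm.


A spool. The overall height is 341 mm.

Three coaxial cylinders, large–small–large — a spool. Two 25 mm flanges and a 291 mm core give 25 + 291 + 25 = 341 mm.


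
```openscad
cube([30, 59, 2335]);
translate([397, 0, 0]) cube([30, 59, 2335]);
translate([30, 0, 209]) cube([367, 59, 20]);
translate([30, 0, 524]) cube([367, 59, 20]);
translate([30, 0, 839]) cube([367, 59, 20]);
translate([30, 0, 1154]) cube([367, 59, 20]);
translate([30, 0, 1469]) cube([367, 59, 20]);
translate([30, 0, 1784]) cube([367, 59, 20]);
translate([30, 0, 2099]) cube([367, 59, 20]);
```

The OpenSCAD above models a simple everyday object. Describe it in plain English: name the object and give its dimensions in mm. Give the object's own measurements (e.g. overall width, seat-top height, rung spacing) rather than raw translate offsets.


A straight ladder. Two 30×59 mm vertical rails, 2335 mm tall, stand 427 mm apart (outside-to-outside) with their front faces coplanar on the −y side. 7 rungs, each 59 mm deep and 20 mm tall, span between the inner faces of the rails, front faces flush with the rails. The lowest rung's underside is at z = 209 mm and rungs are spaced 315 mm apart (underside to underside).
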